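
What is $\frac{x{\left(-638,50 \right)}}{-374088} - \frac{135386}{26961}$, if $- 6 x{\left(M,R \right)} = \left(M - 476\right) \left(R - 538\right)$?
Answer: $- \frac{547766677}{114611211} \approx -4.7793$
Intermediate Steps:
$x{\left(M,R \right)} = - \frac{\left(-538 + R\right) \left(-476 + M\right)}{6}$ ($x{\left(M,R \right)} = - \frac{\left(M - 476\right) \left(R - 538\right)}{6} = - \frac{\left(-476 + M\right) \left(-538 + R\right)}{6} = - \frac{\left(-538 + R\right) \left(-476 + M\right)}{6}$)
$\frac{x{\left(-638,50 \right)}}{-374088} - \frac{135386}{26961} = \frac{- \frac{128044}{3} + \frac{238}{3} \cdot 50 + \frac{269}{3} \left(-638\right) - \left(- \frac{319}{3}\right) 50}{-374088} - \frac{135386}{26961} = \left(- \frac{128044}{3} + \frac{11900}{3} - \frac{171622}{3} + \frac{15950}{3}\right) \left(- \frac{1}{374088}\right) - \frac{135386}{26961} = \left(- \frac{271816}{3}\right) \left(- \frac{1}{374088}\right) - \frac{135386}{26961} = \frac{33977}{140283} - \frac{135386}{26961} = - \frac{547766677}{114611211}$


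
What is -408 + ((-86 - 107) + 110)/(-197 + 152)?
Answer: -18277/45 ≈ -406.16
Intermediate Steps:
-408 + ((-86 - 107) + 110)/(-197 + 152) = -408 + (-193 + 110)/(-45) = -408 - 83*(-1/45) = -408 + 83/45 = -18277/45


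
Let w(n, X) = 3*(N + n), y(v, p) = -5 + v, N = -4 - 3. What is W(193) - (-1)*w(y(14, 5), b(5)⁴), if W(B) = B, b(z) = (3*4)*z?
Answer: 199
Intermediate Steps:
N = -7
b(z) = 12*z
w(n, X) = -21 + 3*n (w(n, X) = 3*(-7 + n) = -21 + 3*n)
W(193) - (-1)*w(y(14, 5), b(5)⁴) = 193 - (-1)*(-21 + 3*(-5 + 14)) = 193 - (-1)*(-21 + 3*9) = 193 - (-1)*(-21 + 27) = 193 - (-1)*6 = 193 - 1*(-6) = 193 + 6 = 199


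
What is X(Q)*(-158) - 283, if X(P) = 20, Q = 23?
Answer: -3443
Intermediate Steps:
X(Q)*(-158) - 283 = 20*(-158) - 283 = -3160 - 283 = -3443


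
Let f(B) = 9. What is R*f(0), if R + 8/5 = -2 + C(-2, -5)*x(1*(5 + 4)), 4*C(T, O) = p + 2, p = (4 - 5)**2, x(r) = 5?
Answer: 27/20 ≈ 1.3500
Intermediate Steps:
p = 1 (p = (-1)**2 = 1)
C(T, O) = 3/4 (C(T, O) = (1 + 2)/4 = (1/4)*3 = 3/4)
R = 3/20 (R = -8/5 + (-2 + (3/4)*5) = -8/5 + (-2 + 15/4) = -8/5 + 7/4 = 3/20 ≈ 0.15000)
R*f(0) = (3/20)*9 = 27/20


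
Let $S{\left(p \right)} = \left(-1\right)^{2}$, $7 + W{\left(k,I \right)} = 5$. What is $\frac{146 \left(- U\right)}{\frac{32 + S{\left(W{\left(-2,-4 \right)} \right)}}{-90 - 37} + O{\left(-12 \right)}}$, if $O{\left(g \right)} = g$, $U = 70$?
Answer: $\frac{1297940}{1557} \approx 833.62$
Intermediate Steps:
$W{\left(k,I \right)} = -2$ ($W{\left(k,I \right)} = -7 + 5 = -2$)
$S{\left(p \right)} = 1$
$\frac{146 \left(- U\right)}{\frac{32 + S{\left(W{\left(-2,-4 \right)} \right)}}{-90 - 37} + O{\left(-12 \right)}} = \frac{146 \left(\left(-1\right) 70\right)}{\frac{32 + 1}{-90 - 37} - 12} = \frac{146 \left(-70\right)}{\frac{33}{-127} - 12} = - \frac{10220}{33 \left(- \frac{1}{127}\right) - 12} = - \frac{10220}{- \frac{33}{127} - 12} = - \frac{10220}{- \frac{1557}{127}} = \left(-10220\right) \left(- \frac{127}{1557}\right) = \frac{1297940}{1557}$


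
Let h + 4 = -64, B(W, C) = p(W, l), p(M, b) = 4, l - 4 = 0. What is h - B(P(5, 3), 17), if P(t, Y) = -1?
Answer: -72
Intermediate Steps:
l = 4 (l = 4 + 0 = 4)
B(W, C) = 4
h = -68 (h = -4 - 64 = -68)
h - B(P(5, 3), 17) = -68 - 1*4 = -68 - 4 = -72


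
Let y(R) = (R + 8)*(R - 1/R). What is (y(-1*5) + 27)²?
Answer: 3969/25 ≈ 158.76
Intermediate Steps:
y(R) = (8 + R)*(R - 1/R)
(y(-1*5) + 27)² = ((-1 + (-1*5)² - 8/((-1*5)) + 8*(-1*5)) + 27)² = ((-1 + (-5)² - 8/(-5) + 8*(-5)) + 27)² = ((-1 + 25 - 8*(-⅕) - 40) + 27)² = ((-1 + 25 + 8/5 - 40) + 27)² = (-72/5 + 27)² = (63/5)² = 3969/25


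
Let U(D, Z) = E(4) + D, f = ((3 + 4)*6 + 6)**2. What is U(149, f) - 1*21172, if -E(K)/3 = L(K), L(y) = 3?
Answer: -21032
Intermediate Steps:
E(K) = -9 (E(K) = -3*3 = -9)
f = 2304 (f = (7*6 + 6)**2 = (42 + 6)**2 = 48**2 = 2304)
U(D, Z) = -9 + D
U(149, f) - 1*21172 = (-9 + 149) - 1*21172 = 140 - 21172 = -21032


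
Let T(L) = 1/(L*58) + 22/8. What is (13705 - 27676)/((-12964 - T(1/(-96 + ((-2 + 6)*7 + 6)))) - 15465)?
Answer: 1620636/3297959 ≈ 0.49141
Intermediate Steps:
T(L) = 11/4 + 1/(58*L) (T(L) = (1/58)/L + 22*(⅛) = 1/(58*L) + 11/4 = 11/4 + 1/(58*L))
(13705 - 27676)/((-12964 - T(1/(-96 + ((-2 + 6)*7 + 6)))) - 15465) = (13705 - 27676)/((-12964 - (2 + 319/(-96 + ((-2 + 6)*7 + 6)))/(116*(1/(-96 + ((-2 + 6)*7 + 6))))) - 15465) = -13971/((-12964 - (2 + 319/(-96 + (4*7 + 6)))/(116*(1/(-96 + (4*7 + 6))))) - 15465) = -13971/((-12964 - (2 + 319/(-96 + (28 + 6)))/(116*(1/(-96 + (28 + 6))))) - 15465) = -13971/((-12964 - (2 + 319/(-96 + 34))/(116*(1/(-96 + 34)))) - 15465) = -13971/((-12964 - (2 + 319/(-62))/(116*(1/(-62)))) - 15465) = -13971/((-12964 - (2 + 319*(-1/62))/(116*(-1/62))) - 15465) = -13971/((-12964 - (-62)*(2 - 319/62)/116) - 15465) = -13971/((-12964 - (-62)*(-195)/(116*62)) - 15465) = -13971/((-12964 - 1*195/116) - 15465) = -13971/((-12964 - 195/116) - 15465) = -13971/(-1504019/116 - 15465) = -13971/(-3297959/116) = -13971*(-116/3297959) = 1620636/3297959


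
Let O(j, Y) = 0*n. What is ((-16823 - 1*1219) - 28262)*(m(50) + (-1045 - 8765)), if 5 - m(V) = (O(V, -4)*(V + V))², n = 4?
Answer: 454010720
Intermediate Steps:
O(j, Y) = 0 (O(j, Y) = 0*4 = 0)
m(V) = 5 (m(V) = 5 - (0*(V + V))² = 5 - (0*(2*V))² = 5 - 1*0² = 5 - 1*0 = 5 + 0 = 5)
((-16823 - 1*1219) - 28262)*(m(50) + (-1045 - 8765)) = ((-16823 - 1*1219) - 28262)*(5 + (-1045 - 8765)) = ((-16823 - 1219) - 28262)*(5 - 9810) = (-18042 - 28262)*(-9805) = -46304*(-9805) = 454010720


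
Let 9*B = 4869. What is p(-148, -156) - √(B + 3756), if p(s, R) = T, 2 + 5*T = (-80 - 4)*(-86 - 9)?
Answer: 7978/5 - √4297 ≈ 1530.0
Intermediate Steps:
B = 541 (B = (⅑)*4869 = 541)
T = 7978/5 (T = -⅖ + ((-80 - 4)*(-86 - 9))/5 = -⅖ + (-84*(-95))/5 = -⅖ + (⅕)*7980 = -⅖ + 1596 = 7978/5 ≈ 1595.6)
p(s, R) = 7978/5
p(-148, -156) - √(B + 3756) = 7978/5 - √(541 + 3756) = 7978/5 - √4297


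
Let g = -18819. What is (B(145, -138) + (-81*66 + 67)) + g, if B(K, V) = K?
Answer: -23953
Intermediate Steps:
(B(145, -138) + (-81*66 + 67)) + g = (145 + (-81*66 + 67)) - 18819 = (145 + (-5346 + 67)) - 18819 = (145 - 5279) - 18819 = -5134 - 18819 = -23953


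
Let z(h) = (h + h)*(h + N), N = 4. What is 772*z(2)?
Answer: 18528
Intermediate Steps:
z(h) = 2*h*(4 + h) (z(h) = (h + h)*(h + 4) = (2*h)*(4 + h) = 2*h*(4 + h))
772*z(2) = 772*(2*2*(4 + 2)) = 772*(2*2*6) = 772*24 = 18528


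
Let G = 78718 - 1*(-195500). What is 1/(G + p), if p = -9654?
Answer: 1/264564 ≈ 3.7798e-6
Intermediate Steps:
G = 274218 (G = 78718 + 195500 = 274218)
1/(G + p) = 1/(274218 - 9654) = 1/264564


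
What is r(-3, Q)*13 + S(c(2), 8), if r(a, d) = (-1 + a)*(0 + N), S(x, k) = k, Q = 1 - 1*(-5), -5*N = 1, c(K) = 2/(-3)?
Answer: 92/5 ≈ 18.400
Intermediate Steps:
c(K) = -2/3 (c(K) = 2*(-1/3) = -2/3)
N = -1/5 (N = -1/5*1 = -1/5 ≈ -0.20000)
Q = 6 (Q = 1 + 5 = 6)
r(a, d) = 1/5 - a/5 (r(a, d) = (-1 + a)*(0 - 1/5) = (-1 + a)*(-1/5) = 1/5 - a/5)
r(-3, Q)*13 + S(c(2), 8) = (1/5 - 1/5*(-3))*13 + 8 = (1/5 + 3/5)*13 + 8 = (4/5)*13 + 8 = 52/5 + 8 = 92/5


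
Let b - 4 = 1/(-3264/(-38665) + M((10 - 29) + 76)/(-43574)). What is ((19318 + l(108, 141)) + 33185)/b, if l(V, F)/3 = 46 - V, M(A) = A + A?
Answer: 3605104985571/1118029807 ≈ 3224.5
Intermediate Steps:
M(A) = 2*A
l(V, F) = 138 - 3*V (l(V, F) = 3*(46 - V) = 138 - 3*V)
b = 1118029807/68908863 (b = 4 + 1/(-3264/(-38665) + (2*((10 - 29) + 76))/(-43574)) = 4 + 1/(-3264*(-1/38665) + (2*(-19 + 76))*(-1/43574)) = 4 + 1/(3264/38665 + (2*57)*(-1/43574)) = 4 + 1/(3264/38665 + 114*(-1/43574)) = 4 + 1/(3264/38665 - 57/21787) = 4 + 1/(68908863/842394355) = 4 + 842394355/68908863 = 1118029807/68908863 ≈ 16.225)
((19318 + l(108, 141)) + 33185)/b = ((19318 + (138 - 3*108)) + 33185)/(1118029807/68908863) = ((19318 + (138 - 324)) + 33185)*(68908863/1118029807) = ((19318 - 186) + 33185)*(68908863/1118029807) = (19132 + 33185)*(68908863/1118029807) = 52317*(68908863/1118029807) = 3605104985571/1118029807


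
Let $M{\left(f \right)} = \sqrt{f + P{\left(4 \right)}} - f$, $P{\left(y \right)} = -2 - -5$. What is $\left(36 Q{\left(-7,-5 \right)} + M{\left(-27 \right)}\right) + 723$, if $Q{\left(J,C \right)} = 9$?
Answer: $1074 + 2 i \sqrt{6} \approx 1074.0 + 4.899 i$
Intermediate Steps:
$P{\left(y \right)} = 3$ ($P{\left(y \right)} = -2 + 5 = 3$)
$M{\left(f \right)} = \sqrt{3 + f} - f$ ($M{\left(f \right)} = \sqrt{f + 3} - f = \sqrt{3 + f} - f$)
$\left(36 Q{\left(-7,-5 \right)} + M{\left(-27 \right)}\right) + 723 = \left(36 \cdot 9 + \left(\sqrt{3 - 27} - -27\right)\right) + 723 = \left(324 + \left(\sqrt{-24} + 27\right)\right) + 723 = \left(324 + \left(2 i \sqrt{6} + 27\right)\right) + 723 = \left(324 + \left(27 + 2 i \sqrt{6}\right)\right) + 723 = \left(351 + 2 i \sqrt{6}\right) + 723 = 1074 + 2 i \sqrt{6}$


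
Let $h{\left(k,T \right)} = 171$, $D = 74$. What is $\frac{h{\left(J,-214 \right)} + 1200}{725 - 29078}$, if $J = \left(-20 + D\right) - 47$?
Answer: $- \frac{457}{9451} \approx -0.048355$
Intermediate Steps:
$J = 7$ ($J = \left(-20 + 74\right) - 47 = 54 - 47 = 7$)
$\frac{h{\left(J,-214 \right)} + 1200}{725 - 29078} = \frac{171 + 1200}{725 - 29078} = \frac{1371}{-28353} = 1371 \left(- \frac{1}{28353}\right) = - \frac{457}{9451}$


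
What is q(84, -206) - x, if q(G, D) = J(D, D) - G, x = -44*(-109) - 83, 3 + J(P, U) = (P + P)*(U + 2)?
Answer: 79248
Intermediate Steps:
J(P, U) = -3 + 2*P*(2 + U) (J(P, U) = -3 + (P + P)*(U + 2) = -3 + (2*P)*(2 + U) = -3 + 2*P*(2 + U))
x = 4713 (x = 4796 - 83 = 4713)
q(G, D) = -3 - G + 2*D² + 4*D (q(G, D) = (-3 + 4*D + 2*D*D) - G = (-3 + 4*D + 2*D²) - G = (-3 + 2*D² + 4*D) - G = -3 - G + 2*D² + 4*D)
q(84, -206) - x = (-3 - 1*84 + 2*(-206)² + 4*(-206)) - 1*4713 = (-3 - 84 + 2*42436 - 824) - 4713 = (-3 - 84 + 84872 - 824) - 4713 = 83961 - 4713 = 79248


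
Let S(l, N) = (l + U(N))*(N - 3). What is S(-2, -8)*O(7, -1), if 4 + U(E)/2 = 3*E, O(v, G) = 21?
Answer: 13398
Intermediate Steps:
U(E) = -8 + 6*E (U(E) = -8 + 2*(3*E) = -8 + 6*E)
S(l, N) = (-3 + N)*(-8 + l + 6*N) (S(l, N) = (l + (-8 + 6*N))*(N - 3) = (-8 + l + 6*N)*(-3 + N) = (-3 + N)*(-8 + l + 6*N))
S(-2, -8)*O(7, -1) = (24 - 26*(-8) - 3*(-2) + 6*(-8)² - 8*(-2))*21 = (24 + 208 + 6 + 6*64 + 16)*21 = (24 + 208 + 6 + 384 + 16)*21 = 638*21 = 13398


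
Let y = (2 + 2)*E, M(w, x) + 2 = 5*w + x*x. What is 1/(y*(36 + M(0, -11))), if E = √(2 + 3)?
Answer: √5/3100 ≈ 0.00072131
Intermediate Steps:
M(w, x) = -2 + x² + 5*w (M(w, x) = -2 + (5*w + x*x) = -2 + (5*w + x²) = -2 + (x² + 5*w) = -2 + x² + 5*w)
E = √5 ≈ 2.2361
y = 4*√5 (y = (2 + 2)*√5 = 4*√5 ≈ 8.9443)
1/(y*(36 + M(0, -11))) = 1/((4*√5)*(36 + (-2 + (-11)² + 5*0))) = 1/((4*√5)*(36 + (-2 + 121 + 0))) = 1/((4*√5)*(36 + 119)) = 1/((4*√5)*155) = 1/(620*√5) = √5/3100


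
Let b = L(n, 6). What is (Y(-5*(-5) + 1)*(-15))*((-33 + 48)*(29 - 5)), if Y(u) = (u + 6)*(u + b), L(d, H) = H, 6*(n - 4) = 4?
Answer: -5529600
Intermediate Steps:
n = 14/3 (n = 4 + (1/6)*4 = 4 + 2/3 = 14/3 ≈ 4.6667)
b = 6
Y(u) = (6 + u)**2 (Y(u) = (u + 6)*(u + 6) = (6 + u)*(6 + u) = (6 + u)**2)
(Y(-5*(-5) + 1)*(-15))*((-33 + 48)*(29 - 5)) = ((36 + (-5*(-5) + 1)**2 + 12*(-5*(-5) + 1))*(-15))*((-33 + 48)*(29 - 5)) = ((36 + (25 + 1)**2 + 12*(25 + 1))*(-15))*(15*24) = ((36 + 26**2 + 12*26)*(-15))*360 = ((36 + 676 + 312)*(-15))*360 = (1024*(-15))*360 = -15360*360 = -5529600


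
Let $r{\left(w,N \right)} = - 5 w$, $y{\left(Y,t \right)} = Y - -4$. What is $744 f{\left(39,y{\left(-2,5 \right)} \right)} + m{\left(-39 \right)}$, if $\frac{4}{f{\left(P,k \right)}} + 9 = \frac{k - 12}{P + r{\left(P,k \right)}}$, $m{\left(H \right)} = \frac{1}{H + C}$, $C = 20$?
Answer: $- \frac{4411129}{13243} \approx -333.09$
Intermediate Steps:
$y{\left(Y,t \right)} = 4 + Y$ ($y{\left(Y,t \right)} = Y + 4 = 4 + Y$)
$m{\left(H \right)} = \frac{1}{20 + H}$ ($m{\left(H \right)} = \frac{1}{H + 20} = \frac{1}{20 + H}$)
$f{\left(P,k \right)} = \frac{4}{-9 - \frac{-12 + k}{4 P}}$ ($f{\left(P,k \right)} = \frac{4}{-9 + \frac{k - 12}{P - 5 P}} = \frac{4}{-9 + \frac{-12 + k}{\left(-4\right) P}} = \frac{4}{-9 + \left(-12 + k\right) \left(- \frac{1}{4 P}\right)} = \frac{4}{-9 - \frac{-12 + k}{4 P}}$)
$744 f{\left(39,y{\left(-2,5 \right)} \right)} + m{\left(-39 \right)} = 744 \cdot 16 \cdot 39 \frac{1}{12 - \left(4 - 2\right) - 1404} + \frac{1}{20 - 39} = 744 \cdot 16 \cdot 39 \frac{1}{12 - 2 - 1404} + \frac{1}{-19} = 744 \cdot 16 \cdot 39 \frac{1}{12 - 2 - 1404} - \frac{1}{19} = 744 \cdot 16 \cdot 39 \frac{1}{-1394} - \frac{1}{19} = 744 \cdot 16 \cdot 39 \left(- \frac{1}{1394}\right) - \frac{1}{19} = 744 \left(- \frac{312}{697}\right) - \frac{1}{19} = - \frac{232128}{697} - \frac{1}{19} = - \frac{4411129}{13243}$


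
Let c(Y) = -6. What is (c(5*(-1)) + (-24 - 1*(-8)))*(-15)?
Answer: 330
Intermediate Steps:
(c(5*(-1)) + (-24 - 1*(-8)))*(-15) = (-6 + (-24 - 1*(-8)))*(-15) = (-6 + (-24 + 8))*(-15) = (-6 - 16)*(-15) = -22*(-15) = 330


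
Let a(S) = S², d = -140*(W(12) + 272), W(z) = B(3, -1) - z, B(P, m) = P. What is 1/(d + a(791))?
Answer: 1/588861 ≈ 1.6982e-6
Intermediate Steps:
W(z) = 3 - z
d = -36820 (d = -140*((3 - 1*12) + 272) = -140*((3 - 12) + 272) = -140*(-9 + 272) = -140*263 = -36820)
1/(d + a(791)) = 1/(-36820 + 791²) = 1/(-36820 + 625681) = 1/588861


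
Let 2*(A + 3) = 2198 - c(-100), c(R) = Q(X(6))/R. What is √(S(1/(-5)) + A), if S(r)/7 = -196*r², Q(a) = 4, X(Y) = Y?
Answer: √104114/10 ≈ 32.267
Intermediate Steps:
c(R) = 4/R
S(r) = -1372*r² (S(r) = 7*(-196*r²) = -1372*r²)
A = 54801/50 (A = -3 + (2198 - 4/(-100))/2 = -3 + (2198 - 4*(-1)/100)/2 = -3 + (2198 - 1*(-1/25))/2 = -3 + (2198 + 1/25)/2 = -3 + (½)*(54951/25) = -3 + 54951/50 = 54801/50 ≈ 1096.0)
√(S(1/(-5)) + A) = √(-1372*(1/(-5))² + 54801/50) = √(-1372*(-⅕)² + 54801/50) = √(-1372*1/25 + 54801/50) = √(-1372/25 + 54801/50) = √(52057/50) = √104114/10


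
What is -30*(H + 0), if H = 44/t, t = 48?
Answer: -55/2 ≈ -27.500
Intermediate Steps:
H = 11/12 (H = 44/48 = 44*(1/48) = 11/12 ≈ 0.91667)
-30*(H + 0) = -30*(11/12 + 0) = -30*11/12 = -55/2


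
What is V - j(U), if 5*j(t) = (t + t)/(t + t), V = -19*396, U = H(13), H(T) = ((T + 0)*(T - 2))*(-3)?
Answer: -37621/5 ≈ -7524.2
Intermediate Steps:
H(T) = -3*T*(-2 + T) (H(T) = (T*(-2 + T))*(-3) = -3*T*(-2 + T))
U = -429 (U = 3*13*(2 - 1*13) = 3*13*(2 - 13) = 3*13*(-11) = -429)
V = -7524 (V = -1*7524 = -7524)
j(t) = 1/5 (j(t) = ((t + t)/(t + t))/5 = ((2*t)/((2*t)))/5 = ((2*t)*(1/(2*t)))/5 = (1/5)*1 = 1/5)
V - j(U) = -7524 - 1*1/5 = -7524 - 1/5 = -37621/5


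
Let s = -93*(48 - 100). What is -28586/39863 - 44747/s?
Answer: -1921991557/192777468 ≈ -9.9700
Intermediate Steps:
s = 4836 (s = -93*(-52) = 4836)
-28586/39863 - 44747/s = -28586/39863 - 44747/4836 = -1921991557/192777468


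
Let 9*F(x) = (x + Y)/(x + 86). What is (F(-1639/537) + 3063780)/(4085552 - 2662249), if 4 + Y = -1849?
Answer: 1228228576160/570583669761 ≈ 2.1526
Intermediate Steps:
Y = -1853 (Y = -4 - 1849 = -1853)
F(x) = (-1853 + x)/(9*(86 + x)) (F(x) = ((x - 1853)/(x + 86))/9 = ((-1853 + x)/(86 + x))/9 = (-1853 + x)/(9*(86 + x)))
(F(-1639/537) + 3063780)/(4085552 - 2662249) = ((-1853 - 1639/537)/(9*(86 - 1639/537)) + 3063780)/(4085552 - 2662249) = ((-1853 - 1639*1/537)/(9*(86 - 1639*1/537)) + 3063780)/1423303 = ((-1853 - 1639/537)/(9*(86 - 1639/537)) + 3063780)*(1/1423303) = ((1/9)*(-996700/537)/(44543/537) + 3063780)*(1/1423303) = ((1/9)*(537/44543)*(-996700/537) + 3063780)*(1/1423303) = (-996700/400887 + 3063780)*(1/1423303) = (1228228576160/400887)*(1/1423303) = 1228228576160/570583669761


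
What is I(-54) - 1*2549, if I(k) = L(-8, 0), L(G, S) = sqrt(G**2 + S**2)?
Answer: -2541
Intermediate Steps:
I(k) = 8 (I(k) = sqrt((-8)**2 + 0**2) = sqrt(64 + 0) = sqrt(64) = 8)
I(-54) - 1*2549 = 8 - 1*2549 = 8 - 2549 = -2541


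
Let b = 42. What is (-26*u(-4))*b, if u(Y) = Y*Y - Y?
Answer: -21840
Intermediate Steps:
u(Y) = Y² - Y
(-26*u(-4))*b = -(-104)*(-1 - 4)*42 = -(-104)*(-5)*42 = -26*20*42 = -520*42 = -21840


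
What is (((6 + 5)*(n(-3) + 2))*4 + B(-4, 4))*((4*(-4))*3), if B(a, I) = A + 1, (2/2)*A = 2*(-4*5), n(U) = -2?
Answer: 1872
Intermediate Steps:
A = -40 (A = 2*(-4*5) = 2*(-20) = -40)
B(a, I) = -39 (B(a, I) = -40 + 1 = -39)
(((6 + 5)*(n(-3) + 2))*4 + B(-4, 4))*((4*(-4))*3) = (((6 + 5)*(-2 + 2))*4 - 39)*((4*(-4))*3) = ((11*0)*4 - 39)*(-16*3) = (0*4 - 39)*(-48) = (0 - 39)*(-48) = -39*(-48) = 1872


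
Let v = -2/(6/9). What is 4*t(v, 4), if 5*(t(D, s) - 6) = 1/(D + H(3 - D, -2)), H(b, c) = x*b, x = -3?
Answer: 2516/105 ≈ 23.962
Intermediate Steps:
v = -3 (v = -2/(6*(⅑)) = -2/⅔ = -2*3/2 = -3)
H(b, c) = -3*b
t(D, s) = 6 + 1/(5*(-9 + 4*D)) (t(D, s) = 6 + 1/(5*(D - 3*(3 - D))) = 6 + 1/(5*(D + (-9 + 3*D))) = 6 + 1/(5*(-9 + 4*D)))
4*t(v, 4) = 4*((-269 + 120*(-3))/(5*(-9 + 4*(-3)))) = 4*((-269 - 360)/(5*(-9 - 12))) = 4*((⅕)*(-629)/(-21)) = 4*((⅕)*(-1/21)*(-629)) = 4*(629/105) = 2516/105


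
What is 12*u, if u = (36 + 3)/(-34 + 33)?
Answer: -468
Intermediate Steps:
u = -39 (u = 39/(-1) = 39*(-1) = -39)
12*u = 12*(-39) = -468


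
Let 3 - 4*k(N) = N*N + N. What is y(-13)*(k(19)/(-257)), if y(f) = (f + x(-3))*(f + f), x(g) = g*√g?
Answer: 63713/514 + 14703*I*√3/514 ≈ 123.96 + 49.545*I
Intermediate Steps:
x(g) = g^(3/2)
k(N) = ¾ - N/4 - N²/4 (k(N) = ¾ - (N*N + N)/4 = ¾ - (N² + N)/4 = ¾ - (N + N²)/4 = ¾ + (-N/4 - N²/4) = ¾ - N/4 - N²/4)
y(f) = 2*f*(f - 3*I*√3) (y(f) = (f + (-3)^(3/2))*(f + f) = (f - 3*I*√3)*(2*f) = 2*f*(f - 3*I*√3))
y(-13)*(k(19)/(-257)) = (2*(-13)*(-13 - 3*I*√3))*((¾ - ¼*19 - ¼*19²)/(-257)) = (338 + 78*I*√3)*((¾ - 19/4 - ¼*361)*(-1/257)) = (338 + 78*I*√3)*((¾ - 19/4 - 361/4)*(-1/257)) = (338 + 78*I*√3)*(-377/4*(-1/257)) = (338 + 78*I*√3)*(377/1028) = 63713/514 + 14703*I*√3/514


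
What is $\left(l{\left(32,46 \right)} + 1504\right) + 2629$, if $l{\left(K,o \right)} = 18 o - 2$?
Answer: $4959$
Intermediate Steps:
$l{\left(K,o \right)} = -2 + 18 o$
$\left(l{\left(32,46 \right)} + 1504\right) + 2629 = \left(\left(-2 + 18 \cdot 46\right) + 1504\right) + 2629 = \left(\left(-2 + 828\right) + 1504\right) + 2629 = \left(826 + 1504\right) + 2629 = 2330 + 2629 = 4959$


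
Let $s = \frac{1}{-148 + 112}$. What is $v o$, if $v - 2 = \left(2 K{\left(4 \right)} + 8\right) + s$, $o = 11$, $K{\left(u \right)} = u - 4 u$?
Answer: $- \frac{5555}{36} \approx -154.31$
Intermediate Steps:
$K{\left(u \right)} = - 3 u$
$s = - \frac{1}{36}$ ($s = \frac{1}{-36} = - \frac{1}{36} \approx -0.027778$)
$v = - \frac{505}{36}$ ($v = 2 + \left(\left(2 \left(\left(-3\right) 4\right) + 8\right) - \frac{1}{36}\right) = 2 + \left(\left(2 \left(-12\right) + 8\right) - \frac{1}{36}\right) = 2 + \left(\left(-24 + 8\right) - \frac{1}{36}\right) = 2 - \frac{577}{36} = - \frac{505}{36} \approx -14.028$)
$v o = \left(- \frac{505}{36}\right) 11 = - \frac{5555}{36}$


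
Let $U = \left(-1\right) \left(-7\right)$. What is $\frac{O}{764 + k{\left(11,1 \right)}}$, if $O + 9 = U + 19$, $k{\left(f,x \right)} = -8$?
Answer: $\frac{17}{756} \approx 0.022487$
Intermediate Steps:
$U = 7$
$O = 17$ ($O = -9 + \left(7 + 19\right) = -9 + 26 = 17$)
$\frac{O}{764 + k{\left(11,1 \right)}} = \frac{1}{764 - 8} \cdot 17 = \frac{1}{756} \cdot 17 = \frac{17}{756}$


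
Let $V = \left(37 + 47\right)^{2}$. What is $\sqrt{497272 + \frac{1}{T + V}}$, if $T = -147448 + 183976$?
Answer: $\frac{\sqrt{14759383040169}}{5448} \approx 705.17$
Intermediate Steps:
$T = 36528$
$V = 7056$ ($V = 84^{2} = 7056$)
$\sqrt{497272 + \frac{1}{T + V}} = \sqrt{497272 + \frac{1}{36528 + 7056}} = \sqrt{497272 + \frac{1}{43584}} = \sqrt{\frac{21673102849}{43584}} = \frac{\sqrt{14759383040169}}{5448}$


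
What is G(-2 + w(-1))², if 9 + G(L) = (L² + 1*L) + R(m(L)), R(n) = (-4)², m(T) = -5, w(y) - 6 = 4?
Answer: 6241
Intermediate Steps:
w(y) = 10 (w(y) = 6 + 4 = 10)
R(n) = 16
G(L) = 7 + L + L² (G(L) = -9 + ((L² + 1*L) + 16) = -9 + ((L² + L) + 16) = -9 + ((L + L²) + 16) = -9 + (16 + L + L²) = 7 + L + L²)
G(-2 + w(-1))² = (7 + (-2 + 10) + (-2 + 10)²)² = (7 + 8 + 8²)² = (7 + 8 + 64)² = 79² = 6241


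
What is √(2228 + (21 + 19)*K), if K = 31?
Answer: 34*√3 ≈ 58.890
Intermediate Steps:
√(2228 + (21 + 19)*K) = √(2228 + (21 + 19)*31) = √(2228 + 40*31) = √(2228 + 1240) = √3468 = 34*√3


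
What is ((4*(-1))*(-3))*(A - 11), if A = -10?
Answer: -252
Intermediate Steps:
((4*(-1))*(-3))*(A - 11) = ((4*(-1))*(-3))*(-10 - 11) = -4*(-3)*(-21) = 12*(-21) = -252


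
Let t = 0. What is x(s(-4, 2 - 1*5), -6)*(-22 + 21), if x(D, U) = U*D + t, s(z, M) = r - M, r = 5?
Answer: 48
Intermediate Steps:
s(z, M) = 5 - M
x(D, U) = D*U (x(D, U) = U*D + 0 = D*U + 0 = D*U)
x(s(-4, 2 - 1*5), -6)*(-22 + 21) = ((5 - (2 - 1*5))*(-6))*(-22 + 21) = ((5 - (2 - 5))*(-6))*(-1) = ((5 - 1*(-3))*(-6))*(-1) = ((5 + 3)*(-6))*(-1) = (8*(-6))*(-1) = -48*(-1) = 48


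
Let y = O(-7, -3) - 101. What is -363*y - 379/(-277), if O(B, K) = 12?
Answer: 8949418/277 ≈ 32308.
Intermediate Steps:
y = -89 (y = 12 - 101 = -89)
-363*y - 379/(-277) = -363*(-89) - 379/(-277) = 32307 - 379*(-1/277) = 32307 + 379/277 = 8949418/277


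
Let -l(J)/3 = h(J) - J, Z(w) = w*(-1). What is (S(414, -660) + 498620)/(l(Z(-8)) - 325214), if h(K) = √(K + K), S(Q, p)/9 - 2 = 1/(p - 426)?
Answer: -180506953/117723124 ≈ -1.5333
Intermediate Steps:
S(Q, p) = 18 + 9/(-426 + p) (S(Q, p) = 18 + 9/(p - 426) = 18 + 9/(-426 + p))
h(K) = √2*√K (h(K) = √(2*K) = √2*√K)
Z(w) = -w
l(J) = 3*J - 3*√2*√J (l(J) = -3*(√2*√J - J) = -3*(-J + √2*√J) = 3*J - 3*√2*√J)
(S(414, -660) + 498620)/(l(Z(-8)) - 325214) = (9*(-851 + 2*(-660))/(-426 - 660) + 498620)/((3*(-1*(-8)) - 3*√2*√(-1*(-8))) - 325214) = (9*(-851 - 1320)/(-1086) + 498620)/((3*8 - 3*√2*√8) - 325214) = (9*(-1/1086)*(-2171) + 498620)/((24 - 3*√2*2*√2) - 325214) = (6513/362 + 498620)/((24 - 12) - 325214) = 180506953/(362*(12 - 325214)) = (180506953/362)/(-325202) = (180506953/362)*(-1/325202) = -180506953/117723124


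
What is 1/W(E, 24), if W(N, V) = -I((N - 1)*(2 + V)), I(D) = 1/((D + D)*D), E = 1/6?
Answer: -8450/9 ≈ -938.89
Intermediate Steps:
E = ⅙ (E = 1*(⅙) = ⅙ ≈ 0.16667)
I(D) = 1/(2*D²) (I(D) = 1/(((2*D))*D) = (1/(2*D))/D = 1/(2*D²))
W(N, V) = -1/(2*(-1 + N)²*(2 + V)²) (W(N, V) = -1/(2*((N - 1)*(2 + V))²) = -1/(2*((-1 + N)*(2 + V))²) = -1/((-1 + N)²*(2 + V)²)/2 = -1/(2*(-1 + N)²*(2 + V)²))
1/W(E, 24) = 1/(-1/(2*(-2 - 1*24 + 2*(⅙) + (⅙)*24)²)) = 1/(-1/(2*(-2 - 24 + ⅓ + 4)²)) = 1/(-1/(2*(-65/3)²)) = 1/(-½*9/4225) = 1/(-9/8450) = -8450/9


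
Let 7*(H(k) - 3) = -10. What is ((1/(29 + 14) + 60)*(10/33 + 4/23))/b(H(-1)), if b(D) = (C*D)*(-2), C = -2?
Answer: 3270127/718014 ≈ 4.5544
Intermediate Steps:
H(k) = 11/7 (H(k) = 3 + (⅐)*(-10) = 3 - 10/7 = 11/7)
b(D) = 4*D (b(D) = -2*D*(-2) = 4*D)
((1/(29 + 14) + 60)*(10/33 + 4/23))/b(H(-1)) = ((1/(29 + 14) + 60)*(10/33 + 4/23))/((4*(11/7))) = ((1/43 + 60)*(10*(1/33) + 4*(1/23)))/(44/7) = ((1/43 + 60)*(10/33 + 4/23))*(7/44) = ((2581/43)*(362/759))*(7/44) = (934322/32637)*(7/44) = 3270127/718014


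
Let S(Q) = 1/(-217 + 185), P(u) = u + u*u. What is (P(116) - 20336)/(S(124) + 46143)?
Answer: -216448/1476575 ≈ -0.14659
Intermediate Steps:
P(u) = u + u²
S(Q) = -1/32 (S(Q) = 1/(-32) = -1/32)
(P(116) - 20336)/(S(124) + 46143) = (116*(1 + 116) - 20336)/(-1/32 + 46143) = (116*117 - 20336)/(1476575/32) = (13572 - 20336)*(32/1476575) = -6764*32/1476575 = -216448/1476575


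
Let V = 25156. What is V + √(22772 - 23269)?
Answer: 25156 + I*√497 ≈ 25156.0 + 22.293*I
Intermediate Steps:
V + √(22772 - 23269) = 25156 + √(22772 - 23269) = 25156 + √(-497) = 25156 + I*√497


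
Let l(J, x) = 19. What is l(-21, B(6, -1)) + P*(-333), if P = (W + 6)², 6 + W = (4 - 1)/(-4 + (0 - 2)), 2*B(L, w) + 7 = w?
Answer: -257/4 ≈ -64.250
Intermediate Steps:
B(L, w) = -7/2 + w/2
W = -13/2 (W = -6 + (4 - 1)/(-4 + (0 - 2)) = -6 + 3/(-4 - 2) = -6 + 3/(-6) = -6 + 3*(-⅙) = -6 - ½ = -13/2 ≈ -6.5000)
P = ¼ (P = (-13/2 + 6)² = (-½)² = ¼ ≈ 0.25000)
l(-21, B(6, -1)) + P*(-333) = 19 + (¼)*(-333) = 19 - 333/4 = -257/4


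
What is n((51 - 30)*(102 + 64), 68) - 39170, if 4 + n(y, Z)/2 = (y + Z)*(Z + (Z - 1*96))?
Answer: 245142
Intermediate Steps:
n(y, Z) = -8 + 2*(-96 + 2*Z)*(Z + y) (n(y, Z) = -8 + 2*((y + Z)*(Z + (Z - 1*96))) = -8 + 2*((Z + y)*(Z + (Z - 96))) = -8 + 2*((Z + y)*(Z + (-96 + Z))) = -8 + 2*((Z + y)*(-96 + 2*Z)) = -8 + 2*((-96 + 2*Z)*(Z + y)) = -8 + 2*(-96 + 2*Z)*(Z + y))
n((51 - 30)*(102 + 64), 68) - 39170 = (-8 - 192*68 - 192*(51 - 30)*(102 + 64) + 4*68² + 4*68*((51 - 30)*(102 + 64))) - 39170 = (-8 - 13056 - 4032*166 + 4*4624 + 4*68*(21*166)) - 39170 = (-8 - 13056 - 192*3486 + 18496 + 4*68*3486) - 39170 = (-8 - 13056 - 669312 + 18496 + 948192) - 39170 = 284312 - 39170 = 245142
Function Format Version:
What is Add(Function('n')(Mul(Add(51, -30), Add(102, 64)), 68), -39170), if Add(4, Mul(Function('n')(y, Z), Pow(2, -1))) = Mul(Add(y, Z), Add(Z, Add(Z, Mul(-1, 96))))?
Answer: 245142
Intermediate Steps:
Function('n')(y, Z) = Add(-8, Mul(2, Add(-96, Mul(2, Z)), Add(Z, y))) (Function('n')(y, Z) = Add(-8, Mul(2, Mul(Add(y, Z), Add(Z, Add(Z, Mul(-1, 96)))))) = Add(-8, Mul(2, Mul(Add(Z, y), Add(Z, Add(Z, -96))))) = Add(-8, Mul(2, Mul(Add(Z, y), Add(Z, Add(-96, Z))))) = Add(-8, Mul(2, Mul(Add(Z, y), Add(-96, Mul(2, Z))))) = Add(-8, Mul(2, Mul(Add(-96, Mul(2, Z)), Add(Z, y)))) = Add(-8, Mul(2, Add(-96, Mul(2, Z)), Add(Z, y))))
Add(Function('n')(Mul(Add(51, -30), Add(102, 64)), 68), -39170) = Add(Add(-8, Mul(-192, 68), Mul(-192, Mul(Add(51, -30), Add(102, 64))), Mul(4, Pow(68, 2)), Mul(4, 68, Mul(Add(51, -30), Add(102, 64)))), -39170) = Add(Add(-8, -13056, Mul(-192, Mul(21, 166)), Mul(4, 4624), Mul(4, 68, Mul(21, 166))), -39170) = Add(Add(-8, -13056, Mul(-192, 3486), 18496, Mul(4, 68, 3486)), -39170) = Add(Add(-8, -13056, -669312, 18496, 948192), -39170) = Add(284312, -39170) = 245142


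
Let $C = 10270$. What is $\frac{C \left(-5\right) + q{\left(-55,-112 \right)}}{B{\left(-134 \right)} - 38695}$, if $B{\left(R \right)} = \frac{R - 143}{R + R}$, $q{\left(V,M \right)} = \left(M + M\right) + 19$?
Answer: $\frac{4605580}{3456661} \approx 1.3324$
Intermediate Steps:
$q{\left(V,M \right)} = 19 + 2 M$ ($q{\left(V,M \right)} = 2 M + 19 = 19 + 2 M$)
$B{\left(R \right)} = \frac{-143 + R}{2 R}$
$\frac{C \left(-5\right) + q{\left(-55,-112 \right)}}{B{\left(-134 \right)} - 38695} = \frac{10270 \left(-5\right) + \left(19 + 2 \left(-112\right)\right)}{\frac{-143 - 134}{2 \left(-134\right)} - 38695} = \frac{-51350 + \left(19 - 224\right)}{\frac{1}{2} \left(- \frac{1}{134}\right) \left(-277\right) - 38695} = \frac{-51350 - 205}{\frac{277}{268} - 38695} = - \frac{51555}{- \frac{10369983}{268}} = \left(-51555\right) \left(- \frac{268}{10369983}\right) = \frac{4605580}{3456661}$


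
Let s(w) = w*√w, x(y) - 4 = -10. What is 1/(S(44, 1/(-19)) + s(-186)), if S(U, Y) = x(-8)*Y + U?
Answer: 7999/1161845990 + 33573*I*√186/1161845990 ≈ 6.8847e-6 + 0.00039409*I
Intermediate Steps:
x(y) = -6 (x(y) = 4 - 10 = -6)
s(w) = w^(3/2)
S(U, Y) = U - 6*Y (S(U, Y) = -6*Y + U = U - 6*Y)
1/(S(44, 1/(-19)) + s(-186)) = 1/((44 - 6/(-19)) + (-186)^(3/2)) = 1/((44 - 6*(-1/19)) - 186*I*√186) = 1/((44 + 6/19) - 186*I*√186) = 1/(842/19 - 186*I*√186)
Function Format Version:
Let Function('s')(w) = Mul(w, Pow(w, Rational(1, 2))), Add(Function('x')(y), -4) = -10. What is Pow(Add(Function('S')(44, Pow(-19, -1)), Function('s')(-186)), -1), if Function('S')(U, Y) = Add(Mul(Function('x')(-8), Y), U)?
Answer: Add(Rational(7999, 1161845990), Mul(Rational(33573, 1161845990), I, Pow(186, Rational(1, 2)))) ≈ Add(6.8847e-6, Mul(0.00039409, I))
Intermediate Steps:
Function('x')(y) = -6 (Function('x')(y) = Add(4, -10) = -6)
Function('s')(w) = Pow(w, Rational(3, 2))
Function('S')(U, Y) = Add(U, Mul(-6, Y)) (Function('S')(U, Y) = Add(Mul(-6, Y), U) = Add(U, Mul(-6, Y)))
Pow(Add(Function('S')(44, Pow(-19, -1)), Function('s')(-186)), -1) = Pow(Add(Add(44, Mul(-6, Pow(-19, -1))), Pow(-186, Rational(3, 2))), -1) = Pow(Add(Add(44, Mul(-6, Rational(-1, 19))), Mul(-186, I, Pow(186, Rational(1, 2)))), -1) = Pow(Add(Add(44, Rational(6, 19)), Mul(-186, I, Pow(186, Rational(1, 2)))), -1) = Pow(Add(Rational(842, 19), Mul(-186, I, Pow(186, Rational(1, 2)))), -1)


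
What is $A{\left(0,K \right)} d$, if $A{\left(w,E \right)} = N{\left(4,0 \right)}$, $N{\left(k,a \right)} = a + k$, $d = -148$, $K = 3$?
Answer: $-592$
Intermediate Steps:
$A{\left(w,E \right)} = 4$ ($A{\left(w,E \right)} = 0 + 4 = 4$)
$A{\left(0,K \right)} d = 4 \left(-148\right) = -592$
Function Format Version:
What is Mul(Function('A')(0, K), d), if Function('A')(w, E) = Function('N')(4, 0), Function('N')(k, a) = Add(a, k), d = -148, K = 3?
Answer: -592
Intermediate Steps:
Function('A')(w, E) = 4 (Function('A')(w, E) = Add(0, 4) = 4)
Mul(Function('A')(0, K), d) = Mul(4, -148) = -592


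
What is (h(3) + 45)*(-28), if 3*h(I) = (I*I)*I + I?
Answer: -1540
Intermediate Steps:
h(I) = I/3 + I**3/3 (h(I) = ((I*I)*I + I)/3 = (I**2*I + I)/3 = (I**3 + I)/3 = (I + I**3)/3 = I/3 + I**3/3)
(h(3) + 45)*(-28) = ((1/3)*3*(1 + 3**2) + 45)*(-28) = ((1/3)*3*(1 + 9) + 45)*(-28) = ((1/3)*3*10 + 45)*(-28) = (10 + 45)*(-28) = 55*(-28) = -1540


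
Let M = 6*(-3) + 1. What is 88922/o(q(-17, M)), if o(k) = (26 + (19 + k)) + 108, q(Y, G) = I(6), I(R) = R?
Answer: 88922/159 ≈ 559.26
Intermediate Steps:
M = -17 (M = -18 + 1 = -17)
q(Y, G) = 6
o(k) = 153 + k (o(k) = (45 + k) + 108 = 153 + k)
88922/o(q(-17, M)) = 88922/(153 + 6) = 88922/159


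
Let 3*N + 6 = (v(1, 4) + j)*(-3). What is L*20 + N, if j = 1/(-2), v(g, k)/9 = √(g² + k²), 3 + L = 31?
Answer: 1117/2 - 9*√17 ≈ 521.39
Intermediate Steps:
L = 28 (L = -3 + 31 = 28)
v(g, k) = 9*√(g² + k²)
j = -½ ≈ -0.50000
N = -3/2 - 9*√17 (N = -2 + ((9*√(1² + 4²) - ½)*(-3))/3 = -2 + ((9*√(1 + 16) - ½)*(-3))/3 = -2 + ((9*√17 - ½)*(-3))/3 = -2 + ((-½ + 9*√17)*(-3))/3 = -2 + (3/2 - 27*√17)/3 = -2 + (½ - 9*√17) = -3/2 - 9*√17 ≈ -38.608)
L*20 + N = 28*20 + (-3/2 - 9*√17) = 560 + (-3/2 - 9*√17) = 1117/2 - 9*√17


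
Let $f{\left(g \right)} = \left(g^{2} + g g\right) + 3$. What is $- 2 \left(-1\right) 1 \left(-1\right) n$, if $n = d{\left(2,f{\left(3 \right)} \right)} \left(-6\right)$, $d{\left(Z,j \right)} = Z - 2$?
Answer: $0$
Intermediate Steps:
$f{\left(g \right)} = 3 + 2 g^{2}$ ($f{\left(g \right)} = \left(g^{2} + g^{2}\right) + 3 = 2 g^{2} + 3 = 3 + 2 g^{2}$)
$d{\left(Z,j \right)} = -2 + Z$
$n = 0$ ($n = \left(-2 + 2\right) \left(-6\right) = 0 \left(-6\right) = 0$)
$- 2 \left(-1\right) 1 \left(-1\right) n = - 2 \left(-1\right) 1 \left(-1\right) 0 = - 2 \left(\left(-1\right) \left(-1\right)\right) 0 = \left(-2\right) 1 \cdot 0 = \left(-2\right) 0 = 0$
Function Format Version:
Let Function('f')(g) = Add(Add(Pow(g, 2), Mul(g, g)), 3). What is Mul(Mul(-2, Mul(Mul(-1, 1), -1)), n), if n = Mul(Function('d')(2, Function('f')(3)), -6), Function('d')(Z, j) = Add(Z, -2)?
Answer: 0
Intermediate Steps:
Function('f')(g) = Add(3, Mul(2, Pow(g, 2))) (Function('f')(g) = Add(Add(Pow(g, 2), Pow(g, 2)), 3) = Add(Mul(2, Pow(g, 2)), 3) = Add(3, Mul(2, Pow(g, 2))))
Function('d')(Z, j) = Add(-2, Z)
n = 0 (n = Mul(Add(-2, 2), -6) = Mul(0, -6) = 0)
Mul(Mul(-2, Mul(Mul(-1, 1), -1)), n) = Mul(Mul(-2, Mul(Mul(-1, 1), -1)), 0) = Mul(Mul(-2, Mul(-1, -1)), 0) = Mul(Mul(-2, 1), 0) = Mul(-2, 0) = 0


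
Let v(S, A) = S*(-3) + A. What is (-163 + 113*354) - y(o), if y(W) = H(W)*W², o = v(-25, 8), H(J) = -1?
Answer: 46728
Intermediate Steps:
v(S, A) = A - 3*S (v(S, A) = -3*S + A = A - 3*S)
o = 83 (o = 8 - 3*(-25) = 8 + 75 = 83)
y(W) = -W²
(-163 + 113*354) - y(o) = (-163 + 113*354) - (-1)*83² = (-163 + 40002) - (-1)*6889 = 39839 - 1*(-6889) = 39839 + 6889 = 46728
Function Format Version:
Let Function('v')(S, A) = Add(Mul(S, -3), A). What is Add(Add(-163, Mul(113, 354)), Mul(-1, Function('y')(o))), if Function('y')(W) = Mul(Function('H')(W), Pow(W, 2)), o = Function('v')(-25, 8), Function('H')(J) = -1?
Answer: 46728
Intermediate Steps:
Function('v')(S, A) = Add(A, Mul(-3, S)) (Function('v')(S, A) = Add(Mul(-3, S), A) = Add(A, Mul(-3, S)))
o = 83 (o = Add(8, Mul(-3, -25)) = Add(8, 75) = 83)
Function('y')(W) = Mul(-1, Pow(W, 2))
Add(Add(-163, Mul(113, 354)), Mul(-1, Function('y')(o))) = Add(Add(-163, Mul(113, 354)), Mul(-1, Mul(-1, Pow(83, 2)))) = Add(Add(-163, 40002), Mul(-1, Mul(-1, 6889))) = Add(39839, Mul(-1, -6889)) = Add(39839, 6889) = 46728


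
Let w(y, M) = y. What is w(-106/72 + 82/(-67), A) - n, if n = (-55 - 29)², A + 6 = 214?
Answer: -17025575/2412 ≈ -7058.7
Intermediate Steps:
A = 208 (A = -6 + 214 = 208)
n = 7056 (n = (-84)² = 7056)
w(-106/72 + 82/(-67), A) - n = (-106/72 + 82/(-67)) - 1*7056 = (-106*1/72 + 82*(-1/67)) - 7056 = (-53/36 - 82/67) - 7056 = -6503/2412 - 7056 = -17025575/2412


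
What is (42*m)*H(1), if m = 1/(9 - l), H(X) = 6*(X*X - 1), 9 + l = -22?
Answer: 0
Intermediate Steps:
l = -31 (l = -9 - 22 = -31)
H(X) = -6 + 6*X² (H(X) = 6*(X² - 1) = 6*(-1 + X²) = -6 + 6*X²)
m = 1/40 (m = 1/(9 - 1*(-31)) = 1/(9 + 31) = 1/40 ≈ 0.025000)
(42*m)*H(1) = (42*(1/40))*(-6 + 6*1²) = 21*(-6 + 6*1)/20 = 21*(-6 + 6)/20 = (21/20)*0 = 0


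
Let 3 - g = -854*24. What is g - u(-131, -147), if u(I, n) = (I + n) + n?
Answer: 20924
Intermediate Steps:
g = 20499 (g = 3 - (-854)*24 = 3 - 1*(-20496) = 3 + 20496 = 20499)
u(I, n) = I + 2*n
g - u(-131, -147) = 20499 - (-131 + 2*(-147)) = 20499 - (-131 - 294) = 20499 - 1*(-425) = 20499 + 425 = 20924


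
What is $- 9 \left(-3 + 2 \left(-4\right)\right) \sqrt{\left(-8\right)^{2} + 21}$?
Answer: $99 \sqrt{85} \approx 912.74$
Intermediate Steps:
$- 9 \left(-3 + 2 \left(-4\right)\right) \sqrt{\left(-8\right)^{2} + 21} = - 9 \left(-3 - 8\right) \sqrt{64 + 21} = \left(-9\right) \left(-11\right) \sqrt{85} = 99 \sqrt{85}$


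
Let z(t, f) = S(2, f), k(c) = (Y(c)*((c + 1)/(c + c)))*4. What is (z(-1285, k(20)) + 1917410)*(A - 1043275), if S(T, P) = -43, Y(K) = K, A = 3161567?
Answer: 4061543177164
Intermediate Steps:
k(c) = 2 + 2*c (k(c) = (c*((c + 1)/(c + c)))*4 = (c*((1 + c)/((2*c))))*4 = (c*((1 + c)*(1/(2*c))))*4 = (c*((1 + c)/(2*c)))*4 = (1/2 + c/2)*4 = 2 + 2*c)
z(t, f) = -43
(z(-1285, k(20)) + 1917410)*(A - 1043275) = (-43 + 1917410)*(3161567 - 1043275) = 1917367*2118292 = 4061543177164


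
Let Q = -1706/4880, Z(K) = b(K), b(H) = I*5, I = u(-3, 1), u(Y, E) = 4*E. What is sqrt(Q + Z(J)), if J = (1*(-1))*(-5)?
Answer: sqrt(29247670)/1220 ≈ 4.4329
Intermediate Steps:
I = 4 (I = 4*1 = 4)
J = 5 (J = -1*(-5) = 5)
b(H) = 20 (b(H) = 4*5 = 20)
Z(K) = 20
Q = -853/2440 (Q = -1706*1/4880 = -853/2440 ≈ -0.34959)
sqrt(Q + Z(J)) = sqrt(-853/2440 + 20) = sqrt(47947/2440) = sqrt(29247670)/1220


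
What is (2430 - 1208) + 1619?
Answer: 2841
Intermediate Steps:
(2430 - 1208) + 1619 = 1222 + 1619 = 2841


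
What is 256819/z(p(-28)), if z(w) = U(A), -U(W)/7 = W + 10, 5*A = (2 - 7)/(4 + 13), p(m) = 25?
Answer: -4365923/1183 ≈ -3690.6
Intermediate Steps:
A = -1/17 (A = ((2 - 7)/(4 + 13))/5 = (-5/17)/5 = (-5*1/17)/5 = (1/5)*(-5/17) = -1/17 ≈ -0.058824)
U(W) = -70 - 7*W (U(W) = -7*(W + 10) = -7*(10 + W) = -70 - 7*W)
z(w) = -1183/17 (z(w) = -70 - 7*(-1/17) = -70 + 7/17 = -1183/17)
256819/z(p(-28)) = 256819/(-1183/17) = 256819*(-17/1183) = -4365923/1183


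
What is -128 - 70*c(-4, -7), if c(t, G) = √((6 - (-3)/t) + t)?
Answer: -128 - 35*√5 ≈ -206.26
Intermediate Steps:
c(t, G) = √(6 + t + 3/t) (c(t, G) = √((6 + 3/t) + t) = √(6 + t + 3/t))
-128 - 70*c(-4, -7) = -128 - 70*√(6 - 4 + 3/(-4)) = -128 - 70*√(6 - 4 + 3*(-¼)) = -128 - 70*√(6 - 4 - ¾) = -128 - 35*√5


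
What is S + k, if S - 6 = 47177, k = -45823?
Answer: 1360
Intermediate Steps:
S = 47183 (S = 6 + 47177 = 47183)
S + k = 47183 - 45823 = 1360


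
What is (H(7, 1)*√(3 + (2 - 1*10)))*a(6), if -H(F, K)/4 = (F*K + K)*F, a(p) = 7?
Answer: -1568*I*√5 ≈ -3506.2*I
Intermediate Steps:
H(F, K) = -4*F*(K + F*K) (H(F, K) = -4*(F*K + K)*F = -4*(K + F*K)*F = -4*F*(K + F*K))
(H(7, 1)*√(3 + (2 - 1*10)))*a(6) = ((-4*7*1*(1 + 7))*√(3 + (2 - 1*10)))*7 = ((-4*7*1*8)*√(3 + (2 - 10)))*7 = -224*√(3 - 8)*7 = -224*I*√5*7 = -1568*I*√5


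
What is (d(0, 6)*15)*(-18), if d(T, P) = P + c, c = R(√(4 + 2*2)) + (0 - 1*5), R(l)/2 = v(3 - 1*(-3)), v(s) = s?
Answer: -3510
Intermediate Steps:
R(l) = 12 (R(l) = 2*(3 - 1*(-3)) = 2*(3 + 3) = 2*6 = 12)
c = 7 (c = 12 + (0 - 1*5) = 12 + (0 - 5) = 12 - 5 = 7)
d(T, P) = 7 + P (d(T, P) = P + 7 = 7 + P)
(d(0, 6)*15)*(-18) = ((7 + 6)*15)*(-18) = (13*15)*(-18) = 195*(-18) = -3510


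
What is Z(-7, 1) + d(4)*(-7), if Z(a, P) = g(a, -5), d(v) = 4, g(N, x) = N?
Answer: -35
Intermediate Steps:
Z(a, P) = a
Z(-7, 1) + d(4)*(-7) = -7 + 4*(-7) = -7 - 28 = -35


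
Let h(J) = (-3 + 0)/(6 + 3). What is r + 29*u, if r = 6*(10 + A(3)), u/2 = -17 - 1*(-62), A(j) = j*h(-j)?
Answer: 2664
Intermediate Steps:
h(J) = -1/3 (h(J) = -3/9 = -3*1/9 = -1/3)
A(j) = -j/3 (A(j) = j*(-1/3) = -j/3)
u = 90 (u = 2*(-17 - 1*(-62)) = 2*(-17 + 62) = 2*45 = 90)
r = 54 (r = 6*(10 - 1/3*3) = 6*(10 - 1) = 6*9 = 54)
r + 29*u = 54 + 29*90 = 54 + 2610 = 2664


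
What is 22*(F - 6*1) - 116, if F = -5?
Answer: -358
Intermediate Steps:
22*(F - 6*1) - 116 = 22*(-5 - 6*1) - 116 = 22*(-5 - 6) - 116 = 22*(-11) - 116 = -242 - 116 = -358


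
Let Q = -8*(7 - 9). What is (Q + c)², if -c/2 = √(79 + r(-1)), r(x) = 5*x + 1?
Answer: 556 - 320*√3 ≈ 1.7437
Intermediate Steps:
r(x) = 1 + 5*x
Q = 16 (Q = -8*(-2) = 16)
c = -10*√3 (c = -2*√(79 + (1 + 5*(-1))) = -2*√(79 + (1 - 5)) = -2*√(79 - 4) = -10*√3 ≈ -17.320)
(Q + c)² = (16 - 10*√3)²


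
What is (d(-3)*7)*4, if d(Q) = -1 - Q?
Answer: 56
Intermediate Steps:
(d(-3)*7)*4 = ((-1 - 1*(-3))*7)*4 = ((-1 + 3)*7)*4 = (2*7)*4 = 14*4 = 56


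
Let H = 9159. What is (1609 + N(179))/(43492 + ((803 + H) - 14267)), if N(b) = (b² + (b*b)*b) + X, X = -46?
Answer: 5768943/39187 ≈ 147.22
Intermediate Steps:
N(b) = -46 + b² + b³ (N(b) = (b² + (b*b)*b) - 46 = (b² + b²*b) - 46 = (b² + b³) - 46 = -46 + b² + b³)
(1609 + N(179))/(43492 + ((803 + H) - 14267)) = (1609 + (-46 + 179² + 179³))/(43492 + ((803 + 9159) - 14267)) = (1609 + (-46 + 32041 + 5735339))/(43492 + (9962 - 14267)) = (1609 + 5767334)/(43492 - 4305) = 5768943/39187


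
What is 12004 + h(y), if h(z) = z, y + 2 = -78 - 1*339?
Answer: 11585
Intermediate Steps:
y = -419 (y = -2 + (-78 - 1*339) = -2 + (-78 - 339) = -2 - 417 = -419)
12004 + h(y) = 12004 - 419 = 11585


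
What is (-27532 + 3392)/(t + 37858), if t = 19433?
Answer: -24140/57291 ≈ -0.42136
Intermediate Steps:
(-27532 + 3392)/(t + 37858) = (-27532 + 3392)/(19433 + 37858) = -24140/57291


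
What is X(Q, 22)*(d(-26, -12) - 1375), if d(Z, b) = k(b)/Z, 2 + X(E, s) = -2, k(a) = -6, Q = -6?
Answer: 71488/13 ≈ 5499.1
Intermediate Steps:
X(E, s) = -4 (X(E, s) = -2 - 2 = -4)
d(Z, b) = -6/Z
X(Q, 22)*(d(-26, -12) - 1375) = -4*(-6/(-26) - 1375) = -4*(-6*(-1/26) - 1375) = -4*(3/13 - 1375) = -4*(-17872/13) = 71488/13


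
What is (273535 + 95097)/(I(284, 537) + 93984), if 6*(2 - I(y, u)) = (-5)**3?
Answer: 2211792/564041 ≈ 3.9213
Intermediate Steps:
I(y, u) = 137/6 (I(y, u) = 2 - 1/6*(-5)**3 = 2 - 1/6*(-125) = 2 + 125/6 = 137/6)
(273535 + 95097)/(I(284, 537) + 93984) = (273535 + 95097)/(137/6 + 93984) = 368632/(564041/6) = 368632*(6/564041) = 2211792/564041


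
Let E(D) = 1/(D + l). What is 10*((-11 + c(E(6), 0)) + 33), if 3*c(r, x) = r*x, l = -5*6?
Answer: 220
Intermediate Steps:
l = -30
E(D) = 1/(-30 + D) (E(D) = 1/(D - 30) = 1/(-30 + D))
c(r, x) = r*x/3 (c(r, x) = (r*x)/3 = r*x/3)
10*((-11 + c(E(6), 0)) + 33) = 10*((-11 + (⅓)*0/(-30 + 6)) + 33) = 10*((-11 + (⅓)*0/(-24)) + 33) = 10*((-11 + (⅓)*(-1/24)*0) + 33) = 10*((-11 + 0) + 33) = 10*(-11 + 33) = 10*22 = 220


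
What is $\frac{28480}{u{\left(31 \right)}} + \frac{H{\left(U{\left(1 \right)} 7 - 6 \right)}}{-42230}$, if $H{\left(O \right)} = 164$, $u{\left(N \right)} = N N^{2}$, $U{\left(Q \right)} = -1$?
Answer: $\frac{14607618}{15342365} \approx 0.95211$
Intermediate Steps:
$u{\left(N \right)} = N^{3}$
$\frac{28480}{u{\left(31 \right)}} + \frac{H{\left(U{\left(1 \right)} 7 - 6 \right)}}{-42230} = \frac{28480}{31^{3}} + \frac{164}{-42230} = \frac{28480}{29791} + 164 \left(- \frac{1}{42230}\right) = 28480 \cdot \frac{1}{29791} - \frac{2}{515} = \frac{28480}{29791} - \frac{2}{515} = \frac{14607618}{15342365}$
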